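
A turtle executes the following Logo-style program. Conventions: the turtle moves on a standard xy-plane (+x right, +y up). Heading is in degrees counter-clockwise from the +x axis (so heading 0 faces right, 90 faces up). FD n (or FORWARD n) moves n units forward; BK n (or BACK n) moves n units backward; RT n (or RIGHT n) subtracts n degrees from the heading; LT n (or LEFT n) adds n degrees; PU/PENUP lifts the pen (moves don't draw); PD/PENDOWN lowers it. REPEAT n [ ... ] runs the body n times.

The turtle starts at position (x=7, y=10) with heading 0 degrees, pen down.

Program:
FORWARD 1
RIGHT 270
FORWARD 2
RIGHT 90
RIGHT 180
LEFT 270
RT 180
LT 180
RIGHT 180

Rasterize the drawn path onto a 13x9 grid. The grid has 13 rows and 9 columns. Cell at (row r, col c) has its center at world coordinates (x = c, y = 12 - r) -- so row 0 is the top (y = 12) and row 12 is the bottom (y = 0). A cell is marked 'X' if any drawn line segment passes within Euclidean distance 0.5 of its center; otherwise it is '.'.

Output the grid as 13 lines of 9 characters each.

Answer: ........X
........X
.......XX
.........
.........
.........
.........
.........
.........
.........
.........
.........
.........

Derivation:
Segment 0: (7,10) -> (8,10)
Segment 1: (8,10) -> (8,12)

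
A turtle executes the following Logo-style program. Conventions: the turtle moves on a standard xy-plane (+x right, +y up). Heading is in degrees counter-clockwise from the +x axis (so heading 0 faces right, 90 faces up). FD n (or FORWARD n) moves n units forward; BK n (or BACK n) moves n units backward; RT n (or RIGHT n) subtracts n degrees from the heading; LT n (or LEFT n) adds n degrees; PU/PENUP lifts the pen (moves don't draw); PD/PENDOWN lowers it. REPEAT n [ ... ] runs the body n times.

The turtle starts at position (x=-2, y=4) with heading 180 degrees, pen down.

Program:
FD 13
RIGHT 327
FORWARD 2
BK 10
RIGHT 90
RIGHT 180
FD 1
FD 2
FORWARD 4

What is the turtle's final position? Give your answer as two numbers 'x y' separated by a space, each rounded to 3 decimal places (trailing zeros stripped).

Answer: -4.478 2.486

Derivation:
Executing turtle program step by step:
Start: pos=(-2,4), heading=180, pen down
FD 13: (-2,4) -> (-15,4) [heading=180, draw]
RT 327: heading 180 -> 213
FD 2: (-15,4) -> (-16.677,2.911) [heading=213, draw]
BK 10: (-16.677,2.911) -> (-8.291,8.357) [heading=213, draw]
RT 90: heading 213 -> 123
RT 180: heading 123 -> 303
FD 1: (-8.291,8.357) -> (-7.746,7.518) [heading=303, draw]
FD 2: (-7.746,7.518) -> (-6.657,5.841) [heading=303, draw]
FD 4: (-6.657,5.841) -> (-4.478,2.486) [heading=303, draw]
Final: pos=(-4.478,2.486), heading=303, 6 segment(s) drawn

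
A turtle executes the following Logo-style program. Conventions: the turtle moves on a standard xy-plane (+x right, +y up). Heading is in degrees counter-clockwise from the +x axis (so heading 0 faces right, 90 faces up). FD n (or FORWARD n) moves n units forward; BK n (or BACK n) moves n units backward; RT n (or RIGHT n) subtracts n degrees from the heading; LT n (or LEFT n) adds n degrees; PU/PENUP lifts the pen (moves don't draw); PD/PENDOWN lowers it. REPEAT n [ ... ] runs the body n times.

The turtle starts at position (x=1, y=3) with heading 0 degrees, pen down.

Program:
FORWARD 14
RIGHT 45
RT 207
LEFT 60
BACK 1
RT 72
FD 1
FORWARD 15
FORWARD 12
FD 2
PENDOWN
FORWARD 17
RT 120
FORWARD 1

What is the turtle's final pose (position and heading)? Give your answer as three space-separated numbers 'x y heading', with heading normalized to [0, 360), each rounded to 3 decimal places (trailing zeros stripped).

Executing turtle program step by step:
Start: pos=(1,3), heading=0, pen down
FD 14: (1,3) -> (15,3) [heading=0, draw]
RT 45: heading 0 -> 315
RT 207: heading 315 -> 108
LT 60: heading 108 -> 168
BK 1: (15,3) -> (15.978,2.792) [heading=168, draw]
RT 72: heading 168 -> 96
FD 1: (15.978,2.792) -> (15.874,3.787) [heading=96, draw]
FD 15: (15.874,3.787) -> (14.306,18.704) [heading=96, draw]
FD 12: (14.306,18.704) -> (13.051,30.639) [heading=96, draw]
FD 2: (13.051,30.639) -> (12.842,32.628) [heading=96, draw]
PD: pen down
FD 17: (12.842,32.628) -> (11.065,49.535) [heading=96, draw]
RT 120: heading 96 -> 336
FD 1: (11.065,49.535) -> (11.979,49.128) [heading=336, draw]
Final: pos=(11.979,49.128), heading=336, 8 segment(s) drawn

Answer: 11.979 49.128 336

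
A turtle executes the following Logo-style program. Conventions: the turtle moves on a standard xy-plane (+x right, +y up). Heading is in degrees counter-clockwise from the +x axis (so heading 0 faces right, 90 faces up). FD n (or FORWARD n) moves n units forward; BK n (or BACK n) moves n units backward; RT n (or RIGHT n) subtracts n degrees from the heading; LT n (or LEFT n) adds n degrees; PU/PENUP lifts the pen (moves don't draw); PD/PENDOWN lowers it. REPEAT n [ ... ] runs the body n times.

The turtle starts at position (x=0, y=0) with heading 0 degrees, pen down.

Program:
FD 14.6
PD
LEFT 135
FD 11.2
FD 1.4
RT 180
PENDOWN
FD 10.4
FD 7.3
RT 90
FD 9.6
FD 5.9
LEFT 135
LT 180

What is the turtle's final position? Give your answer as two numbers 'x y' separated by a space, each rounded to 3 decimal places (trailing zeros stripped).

Executing turtle program step by step:
Start: pos=(0,0), heading=0, pen down
FD 14.6: (0,0) -> (14.6,0) [heading=0, draw]
PD: pen down
LT 135: heading 0 -> 135
FD 11.2: (14.6,0) -> (6.68,7.92) [heading=135, draw]
FD 1.4: (6.68,7.92) -> (5.69,8.91) [heading=135, draw]
RT 180: heading 135 -> 315
PD: pen down
FD 10.4: (5.69,8.91) -> (13.044,1.556) [heading=315, draw]
FD 7.3: (13.044,1.556) -> (18.206,-3.606) [heading=315, draw]
RT 90: heading 315 -> 225
FD 9.6: (18.206,-3.606) -> (11.418,-10.394) [heading=225, draw]
FD 5.9: (11.418,-10.394) -> (7.246,-14.566) [heading=225, draw]
LT 135: heading 225 -> 0
LT 180: heading 0 -> 180
Final: pos=(7.246,-14.566), heading=180, 7 segment(s) drawn

Answer: 7.246 -14.566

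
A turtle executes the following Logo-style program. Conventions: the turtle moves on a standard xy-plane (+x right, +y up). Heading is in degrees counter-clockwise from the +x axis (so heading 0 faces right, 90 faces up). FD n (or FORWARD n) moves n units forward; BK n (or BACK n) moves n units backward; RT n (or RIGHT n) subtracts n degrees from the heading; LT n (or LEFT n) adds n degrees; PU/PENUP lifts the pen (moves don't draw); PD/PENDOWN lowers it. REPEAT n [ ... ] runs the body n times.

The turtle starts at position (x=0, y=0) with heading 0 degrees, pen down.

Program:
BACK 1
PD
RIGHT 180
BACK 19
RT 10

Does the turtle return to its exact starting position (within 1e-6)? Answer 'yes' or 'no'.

Answer: no

Derivation:
Executing turtle program step by step:
Start: pos=(0,0), heading=0, pen down
BK 1: (0,0) -> (-1,0) [heading=0, draw]
PD: pen down
RT 180: heading 0 -> 180
BK 19: (-1,0) -> (18,0) [heading=180, draw]
RT 10: heading 180 -> 170
Final: pos=(18,0), heading=170, 2 segment(s) drawn

Start position: (0, 0)
Final position: (18, 0)
Distance = 18; >= 1e-6 -> NOT closed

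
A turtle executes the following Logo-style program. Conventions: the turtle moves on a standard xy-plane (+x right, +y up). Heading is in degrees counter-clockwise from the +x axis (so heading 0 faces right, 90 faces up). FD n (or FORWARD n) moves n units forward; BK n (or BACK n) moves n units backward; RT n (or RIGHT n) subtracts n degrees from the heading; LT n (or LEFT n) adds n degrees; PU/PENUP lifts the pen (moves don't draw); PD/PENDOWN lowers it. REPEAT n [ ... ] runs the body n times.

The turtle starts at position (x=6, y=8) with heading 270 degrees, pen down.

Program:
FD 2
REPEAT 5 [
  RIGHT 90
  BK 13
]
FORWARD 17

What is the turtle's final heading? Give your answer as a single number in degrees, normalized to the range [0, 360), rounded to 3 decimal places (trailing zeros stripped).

Executing turtle program step by step:
Start: pos=(6,8), heading=270, pen down
FD 2: (6,8) -> (6,6) [heading=270, draw]
REPEAT 5 [
  -- iteration 1/5 --
  RT 90: heading 270 -> 180
  BK 13: (6,6) -> (19,6) [heading=180, draw]
  -- iteration 2/5 --
  RT 90: heading 180 -> 90
  BK 13: (19,6) -> (19,-7) [heading=90, draw]
  -- iteration 3/5 --
  RT 90: heading 90 -> 0
  BK 13: (19,-7) -> (6,-7) [heading=0, draw]
  -- iteration 4/5 --
  RT 90: heading 0 -> 270
  BK 13: (6,-7) -> (6,6) [heading=270, draw]
  -- iteration 5/5 --
  RT 90: heading 270 -> 180
  BK 13: (6,6) -> (19,6) [heading=180, draw]
]
FD 17: (19,6) -> (2,6) [heading=180, draw]
Final: pos=(2,6), heading=180, 7 segment(s) drawn

Answer: 180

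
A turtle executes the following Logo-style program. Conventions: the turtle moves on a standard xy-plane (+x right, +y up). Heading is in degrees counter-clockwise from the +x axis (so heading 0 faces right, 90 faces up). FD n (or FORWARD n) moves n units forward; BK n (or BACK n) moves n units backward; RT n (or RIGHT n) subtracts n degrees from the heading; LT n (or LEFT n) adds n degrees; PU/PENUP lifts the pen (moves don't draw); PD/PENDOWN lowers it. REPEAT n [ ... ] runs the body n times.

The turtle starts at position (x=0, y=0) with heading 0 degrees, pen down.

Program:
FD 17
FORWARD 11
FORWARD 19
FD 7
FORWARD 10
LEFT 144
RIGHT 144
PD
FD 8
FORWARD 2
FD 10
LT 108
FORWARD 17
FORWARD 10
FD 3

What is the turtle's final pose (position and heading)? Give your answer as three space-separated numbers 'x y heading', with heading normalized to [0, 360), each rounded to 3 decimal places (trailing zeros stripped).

Answer: 74.729 28.532 108

Derivation:
Executing turtle program step by step:
Start: pos=(0,0), heading=0, pen down
FD 17: (0,0) -> (17,0) [heading=0, draw]
FD 11: (17,0) -> (28,0) [heading=0, draw]
FD 19: (28,0) -> (47,0) [heading=0, draw]
FD 7: (47,0) -> (54,0) [heading=0, draw]
FD 10: (54,0) -> (64,0) [heading=0, draw]
LT 144: heading 0 -> 144
RT 144: heading 144 -> 0
PD: pen down
FD 8: (64,0) -> (72,0) [heading=0, draw]
FD 2: (72,0) -> (74,0) [heading=0, draw]
FD 10: (74,0) -> (84,0) [heading=0, draw]
LT 108: heading 0 -> 108
FD 17: (84,0) -> (78.747,16.168) [heading=108, draw]
FD 10: (78.747,16.168) -> (75.657,25.679) [heading=108, draw]
FD 3: (75.657,25.679) -> (74.729,28.532) [heading=108, draw]
Final: pos=(74.729,28.532), heading=108, 11 segment(s) drawn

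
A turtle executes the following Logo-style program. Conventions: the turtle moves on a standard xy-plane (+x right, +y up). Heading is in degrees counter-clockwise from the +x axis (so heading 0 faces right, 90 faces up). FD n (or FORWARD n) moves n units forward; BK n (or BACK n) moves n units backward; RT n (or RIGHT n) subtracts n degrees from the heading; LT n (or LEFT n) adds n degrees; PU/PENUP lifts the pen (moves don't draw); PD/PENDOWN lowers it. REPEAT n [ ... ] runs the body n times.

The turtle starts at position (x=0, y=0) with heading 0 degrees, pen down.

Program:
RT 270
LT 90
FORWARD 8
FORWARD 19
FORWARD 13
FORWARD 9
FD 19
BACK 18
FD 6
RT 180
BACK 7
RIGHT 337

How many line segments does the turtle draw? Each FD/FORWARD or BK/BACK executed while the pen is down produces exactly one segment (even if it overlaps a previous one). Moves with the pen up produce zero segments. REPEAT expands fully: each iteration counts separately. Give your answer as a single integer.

Answer: 8

Derivation:
Executing turtle program step by step:
Start: pos=(0,0), heading=0, pen down
RT 270: heading 0 -> 90
LT 90: heading 90 -> 180
FD 8: (0,0) -> (-8,0) [heading=180, draw]
FD 19: (-8,0) -> (-27,0) [heading=180, draw]
FD 13: (-27,0) -> (-40,0) [heading=180, draw]
FD 9: (-40,0) -> (-49,0) [heading=180, draw]
FD 19: (-49,0) -> (-68,0) [heading=180, draw]
BK 18: (-68,0) -> (-50,0) [heading=180, draw]
FD 6: (-50,0) -> (-56,0) [heading=180, draw]
RT 180: heading 180 -> 0
BK 7: (-56,0) -> (-63,0) [heading=0, draw]
RT 337: heading 0 -> 23
Final: pos=(-63,0), heading=23, 8 segment(s) drawn
Segments drawn: 8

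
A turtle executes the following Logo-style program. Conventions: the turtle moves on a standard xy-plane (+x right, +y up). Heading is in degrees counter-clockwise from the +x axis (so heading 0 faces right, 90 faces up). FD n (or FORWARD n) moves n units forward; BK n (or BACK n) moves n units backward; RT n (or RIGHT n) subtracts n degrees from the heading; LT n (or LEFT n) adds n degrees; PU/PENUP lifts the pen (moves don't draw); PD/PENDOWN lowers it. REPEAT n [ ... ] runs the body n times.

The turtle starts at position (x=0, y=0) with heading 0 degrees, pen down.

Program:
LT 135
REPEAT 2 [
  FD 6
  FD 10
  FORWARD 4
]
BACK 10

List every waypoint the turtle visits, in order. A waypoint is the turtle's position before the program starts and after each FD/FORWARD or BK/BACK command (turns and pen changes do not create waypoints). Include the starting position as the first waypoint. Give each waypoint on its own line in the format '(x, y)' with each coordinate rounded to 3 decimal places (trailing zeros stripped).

Answer: (0, 0)
(-4.243, 4.243)
(-11.314, 11.314)
(-14.142, 14.142)
(-18.385, 18.385)
(-25.456, 25.456)
(-28.284, 28.284)
(-21.213, 21.213)

Derivation:
Executing turtle program step by step:
Start: pos=(0,0), heading=0, pen down
LT 135: heading 0 -> 135
REPEAT 2 [
  -- iteration 1/2 --
  FD 6: (0,0) -> (-4.243,4.243) [heading=135, draw]
  FD 10: (-4.243,4.243) -> (-11.314,11.314) [heading=135, draw]
  FD 4: (-11.314,11.314) -> (-14.142,14.142) [heading=135, draw]
  -- iteration 2/2 --
  FD 6: (-14.142,14.142) -> (-18.385,18.385) [heading=135, draw]
  FD 10: (-18.385,18.385) -> (-25.456,25.456) [heading=135, draw]
  FD 4: (-25.456,25.456) -> (-28.284,28.284) [heading=135, draw]
]
BK 10: (-28.284,28.284) -> (-21.213,21.213) [heading=135, draw]
Final: pos=(-21.213,21.213), heading=135, 7 segment(s) drawn
Waypoints (8 total):
(0, 0)
(-4.243, 4.243)
(-11.314, 11.314)
(-14.142, 14.142)
(-18.385, 18.385)
(-25.456, 25.456)
(-28.284, 28.284)
(-21.213, 21.213)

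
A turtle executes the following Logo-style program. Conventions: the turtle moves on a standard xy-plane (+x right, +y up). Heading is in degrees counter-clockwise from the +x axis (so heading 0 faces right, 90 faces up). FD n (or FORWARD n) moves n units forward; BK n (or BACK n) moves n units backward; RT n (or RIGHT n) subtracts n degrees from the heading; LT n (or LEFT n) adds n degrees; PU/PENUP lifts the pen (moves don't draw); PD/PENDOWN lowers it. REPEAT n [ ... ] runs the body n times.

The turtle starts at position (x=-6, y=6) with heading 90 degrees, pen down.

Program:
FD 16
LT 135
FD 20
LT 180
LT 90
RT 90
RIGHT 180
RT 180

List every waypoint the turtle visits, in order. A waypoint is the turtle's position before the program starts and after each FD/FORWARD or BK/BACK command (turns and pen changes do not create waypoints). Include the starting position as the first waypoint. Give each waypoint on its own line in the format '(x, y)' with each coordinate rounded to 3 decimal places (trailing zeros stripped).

Answer: (-6, 6)
(-6, 22)
(-20.142, 7.858)

Derivation:
Executing turtle program step by step:
Start: pos=(-6,6), heading=90, pen down
FD 16: (-6,6) -> (-6,22) [heading=90, draw]
LT 135: heading 90 -> 225
FD 20: (-6,22) -> (-20.142,7.858) [heading=225, draw]
LT 180: heading 225 -> 45
LT 90: heading 45 -> 135
RT 90: heading 135 -> 45
RT 180: heading 45 -> 225
RT 180: heading 225 -> 45
Final: pos=(-20.142,7.858), heading=45, 2 segment(s) drawn
Waypoints (3 total):
(-6, 6)
(-6, 22)
(-20.142, 7.858)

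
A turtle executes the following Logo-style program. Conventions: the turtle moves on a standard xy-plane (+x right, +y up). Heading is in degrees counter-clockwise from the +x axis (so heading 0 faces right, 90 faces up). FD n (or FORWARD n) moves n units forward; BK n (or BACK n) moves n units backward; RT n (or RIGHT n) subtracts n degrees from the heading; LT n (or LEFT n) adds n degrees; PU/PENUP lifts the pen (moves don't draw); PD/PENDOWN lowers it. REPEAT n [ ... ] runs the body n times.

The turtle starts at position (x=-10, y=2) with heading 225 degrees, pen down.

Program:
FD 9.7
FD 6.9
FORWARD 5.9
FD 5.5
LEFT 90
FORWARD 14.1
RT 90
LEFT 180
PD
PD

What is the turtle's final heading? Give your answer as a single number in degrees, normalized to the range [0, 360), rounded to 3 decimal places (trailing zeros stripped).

Answer: 45

Derivation:
Executing turtle program step by step:
Start: pos=(-10,2), heading=225, pen down
FD 9.7: (-10,2) -> (-16.859,-4.859) [heading=225, draw]
FD 6.9: (-16.859,-4.859) -> (-21.738,-9.738) [heading=225, draw]
FD 5.9: (-21.738,-9.738) -> (-25.91,-13.91) [heading=225, draw]
FD 5.5: (-25.91,-13.91) -> (-29.799,-17.799) [heading=225, draw]
LT 90: heading 225 -> 315
FD 14.1: (-29.799,-17.799) -> (-19.829,-27.769) [heading=315, draw]
RT 90: heading 315 -> 225
LT 180: heading 225 -> 45
PD: pen down
PD: pen down
Final: pos=(-19.829,-27.769), heading=45, 5 segment(s) drawn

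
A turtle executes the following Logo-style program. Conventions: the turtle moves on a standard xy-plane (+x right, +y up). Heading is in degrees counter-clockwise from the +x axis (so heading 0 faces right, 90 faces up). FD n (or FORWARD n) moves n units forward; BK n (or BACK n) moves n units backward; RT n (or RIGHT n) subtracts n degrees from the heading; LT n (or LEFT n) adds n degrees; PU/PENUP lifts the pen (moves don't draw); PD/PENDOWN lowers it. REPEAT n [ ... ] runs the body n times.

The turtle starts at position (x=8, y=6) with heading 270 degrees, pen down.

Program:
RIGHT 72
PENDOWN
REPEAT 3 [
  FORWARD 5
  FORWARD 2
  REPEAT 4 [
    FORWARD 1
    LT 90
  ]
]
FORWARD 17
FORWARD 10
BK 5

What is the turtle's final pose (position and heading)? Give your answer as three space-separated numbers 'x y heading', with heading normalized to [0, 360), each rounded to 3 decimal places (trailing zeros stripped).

Answer: -32.895 -7.288 198

Derivation:
Executing turtle program step by step:
Start: pos=(8,6), heading=270, pen down
RT 72: heading 270 -> 198
PD: pen down
REPEAT 3 [
  -- iteration 1/3 --
  FD 5: (8,6) -> (3.245,4.455) [heading=198, draw]
  FD 2: (3.245,4.455) -> (1.343,3.837) [heading=198, draw]
  REPEAT 4 [
    -- iteration 1/4 --
    FD 1: (1.343,3.837) -> (0.392,3.528) [heading=198, draw]
    LT 90: heading 198 -> 288
    -- iteration 2/4 --
    FD 1: (0.392,3.528) -> (0.701,2.577) [heading=288, draw]
    LT 90: heading 288 -> 18
    -- iteration 3/4 --
    FD 1: (0.701,2.577) -> (1.652,2.886) [heading=18, draw]
    LT 90: heading 18 -> 108
    -- iteration 4/4 --
    FD 1: (1.652,2.886) -> (1.343,3.837) [heading=108, draw]
    LT 90: heading 108 -> 198
  ]
  -- iteration 2/3 --
  FD 5: (1.343,3.837) -> (-3.413,2.292) [heading=198, draw]
  FD 2: (-3.413,2.292) -> (-5.315,1.674) [heading=198, draw]
  REPEAT 4 [
    -- iteration 1/4 --
    FD 1: (-5.315,1.674) -> (-6.266,1.365) [heading=198, draw]
    LT 90: heading 198 -> 288
    -- iteration 2/4 --
    FD 1: (-6.266,1.365) -> (-5.957,0.414) [heading=288, draw]
    LT 90: heading 288 -> 18
    -- iteration 3/4 --
    FD 1: (-5.957,0.414) -> (-5.006,0.723) [heading=18, draw]
    LT 90: heading 18 -> 108
    -- iteration 4/4 --
    FD 1: (-5.006,0.723) -> (-5.315,1.674) [heading=108, draw]
    LT 90: heading 108 -> 198
  ]
  -- iteration 3/3 --
  FD 5: (-5.315,1.674) -> (-10.07,0.129) [heading=198, draw]
  FD 2: (-10.07,0.129) -> (-11.972,-0.489) [heading=198, draw]
  REPEAT 4 [
    -- iteration 1/4 --
    FD 1: (-11.972,-0.489) -> (-12.923,-0.798) [heading=198, draw]
    LT 90: heading 198 -> 288
    -- iteration 2/4 --
    FD 1: (-12.923,-0.798) -> (-12.614,-1.749) [heading=288, draw]
    LT 90: heading 288 -> 18
    -- iteration 3/4 --
    FD 1: (-12.614,-1.749) -> (-11.663,-1.44) [heading=18, draw]
    LT 90: heading 18 -> 108
    -- iteration 4/4 --
    FD 1: (-11.663,-1.44) -> (-11.972,-0.489) [heading=108, draw]
    LT 90: heading 108 -> 198
  ]
]
FD 17: (-11.972,-0.489) -> (-28.14,-5.743) [heading=198, draw]
FD 10: (-28.14,-5.743) -> (-37.651,-8.833) [heading=198, draw]
BK 5: (-37.651,-8.833) -> (-32.895,-7.288) [heading=198, draw]
Final: pos=(-32.895,-7.288), heading=198, 21 segment(s) drawn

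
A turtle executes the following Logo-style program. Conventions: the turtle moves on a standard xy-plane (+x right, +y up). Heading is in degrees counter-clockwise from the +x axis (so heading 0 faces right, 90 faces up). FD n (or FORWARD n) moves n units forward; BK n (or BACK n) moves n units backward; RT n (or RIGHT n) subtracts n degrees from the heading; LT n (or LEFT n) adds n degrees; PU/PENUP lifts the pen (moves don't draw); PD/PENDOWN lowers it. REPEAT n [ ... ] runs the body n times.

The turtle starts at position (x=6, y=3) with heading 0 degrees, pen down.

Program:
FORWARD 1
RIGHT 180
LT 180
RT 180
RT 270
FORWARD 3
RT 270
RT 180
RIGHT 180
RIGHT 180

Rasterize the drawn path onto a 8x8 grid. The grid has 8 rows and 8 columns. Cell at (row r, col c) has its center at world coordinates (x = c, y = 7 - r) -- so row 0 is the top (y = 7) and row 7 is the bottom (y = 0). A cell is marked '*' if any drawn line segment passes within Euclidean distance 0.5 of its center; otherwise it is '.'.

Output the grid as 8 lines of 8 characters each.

Segment 0: (6,3) -> (7,3)
Segment 1: (7,3) -> (7,0)

Answer: ........
........
........
........
......**
.......*
.......*
.......*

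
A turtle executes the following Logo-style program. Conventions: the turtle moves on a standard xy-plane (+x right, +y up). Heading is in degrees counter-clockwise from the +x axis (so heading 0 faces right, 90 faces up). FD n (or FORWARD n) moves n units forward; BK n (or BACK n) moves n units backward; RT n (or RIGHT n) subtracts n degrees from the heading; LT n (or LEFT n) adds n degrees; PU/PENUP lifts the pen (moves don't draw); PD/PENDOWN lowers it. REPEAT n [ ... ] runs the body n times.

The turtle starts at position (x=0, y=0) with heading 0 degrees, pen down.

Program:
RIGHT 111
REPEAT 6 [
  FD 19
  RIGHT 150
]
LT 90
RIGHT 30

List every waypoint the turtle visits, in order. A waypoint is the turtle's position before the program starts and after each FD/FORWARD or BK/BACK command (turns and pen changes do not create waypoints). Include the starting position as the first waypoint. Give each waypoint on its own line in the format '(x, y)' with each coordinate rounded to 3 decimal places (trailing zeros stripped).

Executing turtle program step by step:
Start: pos=(0,0), heading=0, pen down
RT 111: heading 0 -> 249
REPEAT 6 [
  -- iteration 1/6 --
  FD 19: (0,0) -> (-6.809,-17.738) [heading=249, draw]
  RT 150: heading 249 -> 99
  -- iteration 2/6 --
  FD 19: (-6.809,-17.738) -> (-9.781,1.028) [heading=99, draw]
  RT 150: heading 99 -> 309
  -- iteration 3/6 --
  FD 19: (-9.781,1.028) -> (2.176,-13.738) [heading=309, draw]
  RT 150: heading 309 -> 159
  -- iteration 4/6 --
  FD 19: (2.176,-13.738) -> (-15.562,-6.929) [heading=159, draw]
  RT 150: heading 159 -> 9
  -- iteration 5/6 --
  FD 19: (-15.562,-6.929) -> (3.204,-3.956) [heading=9, draw]
  RT 150: heading 9 -> 219
  -- iteration 6/6 --
  FD 19: (3.204,-3.956) -> (-11.562,-15.914) [heading=219, draw]
  RT 150: heading 219 -> 69
]
LT 90: heading 69 -> 159
RT 30: heading 159 -> 129
Final: pos=(-11.562,-15.914), heading=129, 6 segment(s) drawn
Waypoints (7 total):
(0, 0)
(-6.809, -17.738)
(-9.781, 1.028)
(2.176, -13.738)
(-15.562, -6.929)
(3.204, -3.956)
(-11.562, -15.914)

Answer: (0, 0)
(-6.809, -17.738)
(-9.781, 1.028)
(2.176, -13.738)
(-15.562, -6.929)
(3.204, -3.956)
(-11.562, -15.914)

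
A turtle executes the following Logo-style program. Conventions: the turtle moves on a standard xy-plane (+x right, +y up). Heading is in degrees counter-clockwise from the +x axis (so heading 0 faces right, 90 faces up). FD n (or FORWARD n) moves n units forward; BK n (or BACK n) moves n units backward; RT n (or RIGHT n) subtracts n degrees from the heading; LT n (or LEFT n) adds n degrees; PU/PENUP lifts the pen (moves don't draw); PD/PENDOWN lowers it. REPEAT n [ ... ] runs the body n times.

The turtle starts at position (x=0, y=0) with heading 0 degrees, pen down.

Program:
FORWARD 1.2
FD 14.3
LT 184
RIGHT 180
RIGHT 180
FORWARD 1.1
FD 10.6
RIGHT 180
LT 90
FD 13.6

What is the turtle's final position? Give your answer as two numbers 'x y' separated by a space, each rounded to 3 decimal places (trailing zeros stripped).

Executing turtle program step by step:
Start: pos=(0,0), heading=0, pen down
FD 1.2: (0,0) -> (1.2,0) [heading=0, draw]
FD 14.3: (1.2,0) -> (15.5,0) [heading=0, draw]
LT 184: heading 0 -> 184
RT 180: heading 184 -> 4
RT 180: heading 4 -> 184
FD 1.1: (15.5,0) -> (14.403,-0.077) [heading=184, draw]
FD 10.6: (14.403,-0.077) -> (3.829,-0.816) [heading=184, draw]
RT 180: heading 184 -> 4
LT 90: heading 4 -> 94
FD 13.6: (3.829,-0.816) -> (2.88,12.751) [heading=94, draw]
Final: pos=(2.88,12.751), heading=94, 5 segment(s) drawn

Answer: 2.88 12.751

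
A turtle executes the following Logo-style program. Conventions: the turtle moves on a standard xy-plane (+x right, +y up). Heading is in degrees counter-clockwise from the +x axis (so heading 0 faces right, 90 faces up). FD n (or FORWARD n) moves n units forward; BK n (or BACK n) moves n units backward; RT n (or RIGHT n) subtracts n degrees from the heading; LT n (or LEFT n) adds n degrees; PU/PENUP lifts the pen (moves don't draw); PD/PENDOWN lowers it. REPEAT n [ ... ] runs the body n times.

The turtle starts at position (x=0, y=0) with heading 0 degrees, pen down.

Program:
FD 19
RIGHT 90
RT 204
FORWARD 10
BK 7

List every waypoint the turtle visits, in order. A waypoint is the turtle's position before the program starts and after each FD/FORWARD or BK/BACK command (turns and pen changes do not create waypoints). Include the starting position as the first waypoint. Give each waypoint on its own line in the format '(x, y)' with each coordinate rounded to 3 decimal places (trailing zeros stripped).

Executing turtle program step by step:
Start: pos=(0,0), heading=0, pen down
FD 19: (0,0) -> (19,0) [heading=0, draw]
RT 90: heading 0 -> 270
RT 204: heading 270 -> 66
FD 10: (19,0) -> (23.067,9.135) [heading=66, draw]
BK 7: (23.067,9.135) -> (20.22,2.741) [heading=66, draw]
Final: pos=(20.22,2.741), heading=66, 3 segment(s) drawn
Waypoints (4 total):
(0, 0)
(19, 0)
(23.067, 9.135)
(20.22, 2.741)

Answer: (0, 0)
(19, 0)
(23.067, 9.135)
(20.22, 2.741)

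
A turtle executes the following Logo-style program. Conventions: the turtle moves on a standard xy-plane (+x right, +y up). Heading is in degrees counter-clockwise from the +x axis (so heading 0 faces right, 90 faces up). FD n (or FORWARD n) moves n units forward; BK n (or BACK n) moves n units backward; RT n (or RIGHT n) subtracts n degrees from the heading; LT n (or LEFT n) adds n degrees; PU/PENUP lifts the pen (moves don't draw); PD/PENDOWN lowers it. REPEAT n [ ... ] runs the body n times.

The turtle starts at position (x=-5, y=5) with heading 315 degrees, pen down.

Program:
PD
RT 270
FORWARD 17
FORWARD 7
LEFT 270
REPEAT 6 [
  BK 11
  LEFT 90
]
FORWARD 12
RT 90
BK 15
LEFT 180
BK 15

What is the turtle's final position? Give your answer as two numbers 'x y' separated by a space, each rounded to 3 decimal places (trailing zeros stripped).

Executing turtle program step by step:
Start: pos=(-5,5), heading=315, pen down
PD: pen down
RT 270: heading 315 -> 45
FD 17: (-5,5) -> (7.021,17.021) [heading=45, draw]
FD 7: (7.021,17.021) -> (11.971,21.971) [heading=45, draw]
LT 270: heading 45 -> 315
REPEAT 6 [
  -- iteration 1/6 --
  BK 11: (11.971,21.971) -> (4.192,29.749) [heading=315, draw]
  LT 90: heading 315 -> 45
  -- iteration 2/6 --
  BK 11: (4.192,29.749) -> (-3.586,21.971) [heading=45, draw]
  LT 90: heading 45 -> 135
  -- iteration 3/6 --
  BK 11: (-3.586,21.971) -> (4.192,14.192) [heading=135, draw]
  LT 90: heading 135 -> 225
  -- iteration 4/6 --
  BK 11: (4.192,14.192) -> (11.971,21.971) [heading=225, draw]
  LT 90: heading 225 -> 315
  -- iteration 5/6 --
  BK 11: (11.971,21.971) -> (4.192,29.749) [heading=315, draw]
  LT 90: heading 315 -> 45
  -- iteration 6/6 --
  BK 11: (4.192,29.749) -> (-3.586,21.971) [heading=45, draw]
  LT 90: heading 45 -> 135
]
FD 12: (-3.586,21.971) -> (-12.071,30.456) [heading=135, draw]
RT 90: heading 135 -> 45
BK 15: (-12.071,30.456) -> (-22.678,19.849) [heading=45, draw]
LT 180: heading 45 -> 225
BK 15: (-22.678,19.849) -> (-12.071,30.456) [heading=225, draw]
Final: pos=(-12.071,30.456), heading=225, 11 segment(s) drawn

Answer: -12.071 30.456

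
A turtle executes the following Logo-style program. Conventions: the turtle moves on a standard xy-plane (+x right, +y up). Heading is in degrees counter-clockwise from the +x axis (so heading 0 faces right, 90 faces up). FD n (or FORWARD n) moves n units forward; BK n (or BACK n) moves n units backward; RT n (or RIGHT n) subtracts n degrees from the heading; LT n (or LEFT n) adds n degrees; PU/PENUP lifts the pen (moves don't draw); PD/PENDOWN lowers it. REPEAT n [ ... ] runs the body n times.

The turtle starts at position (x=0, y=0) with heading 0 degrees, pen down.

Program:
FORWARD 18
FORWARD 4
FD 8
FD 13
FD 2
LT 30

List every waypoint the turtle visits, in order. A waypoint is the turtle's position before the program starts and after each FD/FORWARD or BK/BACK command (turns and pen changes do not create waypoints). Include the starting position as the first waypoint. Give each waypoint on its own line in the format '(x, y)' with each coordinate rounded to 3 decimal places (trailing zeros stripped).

Answer: (0, 0)
(18, 0)
(22, 0)
(30, 0)
(43, 0)
(45, 0)

Derivation:
Executing turtle program step by step:
Start: pos=(0,0), heading=0, pen down
FD 18: (0,0) -> (18,0) [heading=0, draw]
FD 4: (18,0) -> (22,0) [heading=0, draw]
FD 8: (22,0) -> (30,0) [heading=0, draw]
FD 13: (30,0) -> (43,0) [heading=0, draw]
FD 2: (43,0) -> (45,0) [heading=0, draw]
LT 30: heading 0 -> 30
Final: pos=(45,0), heading=30, 5 segment(s) drawn
Waypoints (6 total):
(0, 0)
(18, 0)
(22, 0)
(30, 0)
(43, 0)
(45, 0)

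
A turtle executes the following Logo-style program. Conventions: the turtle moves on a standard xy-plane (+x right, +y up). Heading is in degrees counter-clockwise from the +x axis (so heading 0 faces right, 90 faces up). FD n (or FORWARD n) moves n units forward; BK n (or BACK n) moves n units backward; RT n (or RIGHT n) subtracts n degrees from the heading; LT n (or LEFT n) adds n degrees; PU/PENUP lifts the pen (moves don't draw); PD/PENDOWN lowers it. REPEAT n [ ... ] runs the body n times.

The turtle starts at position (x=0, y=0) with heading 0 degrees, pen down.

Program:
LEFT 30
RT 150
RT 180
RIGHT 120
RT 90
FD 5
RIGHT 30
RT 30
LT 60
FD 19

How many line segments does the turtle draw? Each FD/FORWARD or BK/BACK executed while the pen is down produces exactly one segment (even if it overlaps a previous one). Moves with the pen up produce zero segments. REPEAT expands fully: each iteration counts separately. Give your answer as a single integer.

Executing turtle program step by step:
Start: pos=(0,0), heading=0, pen down
LT 30: heading 0 -> 30
RT 150: heading 30 -> 240
RT 180: heading 240 -> 60
RT 120: heading 60 -> 300
RT 90: heading 300 -> 210
FD 5: (0,0) -> (-4.33,-2.5) [heading=210, draw]
RT 30: heading 210 -> 180
RT 30: heading 180 -> 150
LT 60: heading 150 -> 210
FD 19: (-4.33,-2.5) -> (-20.785,-12) [heading=210, draw]
Final: pos=(-20.785,-12), heading=210, 2 segment(s) drawn
Segments drawn: 2

Answer: 2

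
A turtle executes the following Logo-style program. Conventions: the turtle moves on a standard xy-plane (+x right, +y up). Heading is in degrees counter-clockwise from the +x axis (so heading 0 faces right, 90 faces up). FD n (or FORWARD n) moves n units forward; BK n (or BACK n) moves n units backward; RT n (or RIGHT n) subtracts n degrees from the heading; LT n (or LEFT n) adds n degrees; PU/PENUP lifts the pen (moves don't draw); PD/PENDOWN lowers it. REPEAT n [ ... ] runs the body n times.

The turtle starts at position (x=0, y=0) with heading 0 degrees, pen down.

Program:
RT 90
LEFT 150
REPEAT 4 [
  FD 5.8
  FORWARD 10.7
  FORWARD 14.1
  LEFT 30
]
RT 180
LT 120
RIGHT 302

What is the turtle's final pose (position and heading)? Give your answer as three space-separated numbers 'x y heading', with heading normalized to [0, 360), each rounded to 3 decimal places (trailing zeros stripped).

Executing turtle program step by step:
Start: pos=(0,0), heading=0, pen down
RT 90: heading 0 -> 270
LT 150: heading 270 -> 60
REPEAT 4 [
  -- iteration 1/4 --
  FD 5.8: (0,0) -> (2.9,5.023) [heading=60, draw]
  FD 10.7: (2.9,5.023) -> (8.25,14.289) [heading=60, draw]
  FD 14.1: (8.25,14.289) -> (15.3,26.5) [heading=60, draw]
  LT 30: heading 60 -> 90
  -- iteration 2/4 --
  FD 5.8: (15.3,26.5) -> (15.3,32.3) [heading=90, draw]
  FD 10.7: (15.3,32.3) -> (15.3,43) [heading=90, draw]
  FD 14.1: (15.3,43) -> (15.3,57.1) [heading=90, draw]
  LT 30: heading 90 -> 120
  -- iteration 3/4 --
  FD 5.8: (15.3,57.1) -> (12.4,62.123) [heading=120, draw]
  FD 10.7: (12.4,62.123) -> (7.05,71.39) [heading=120, draw]
  FD 14.1: (7.05,71.39) -> (0,83.601) [heading=120, draw]
  LT 30: heading 120 -> 150
  -- iteration 4/4 --
  FD 5.8: (0,83.601) -> (-5.023,86.501) [heading=150, draw]
  FD 10.7: (-5.023,86.501) -> (-14.289,91.851) [heading=150, draw]
  FD 14.1: (-14.289,91.851) -> (-26.5,98.901) [heading=150, draw]
  LT 30: heading 150 -> 180
]
RT 180: heading 180 -> 0
LT 120: heading 0 -> 120
RT 302: heading 120 -> 178
Final: pos=(-26.5,98.901), heading=178, 12 segment(s) drawn

Answer: -26.5 98.901 178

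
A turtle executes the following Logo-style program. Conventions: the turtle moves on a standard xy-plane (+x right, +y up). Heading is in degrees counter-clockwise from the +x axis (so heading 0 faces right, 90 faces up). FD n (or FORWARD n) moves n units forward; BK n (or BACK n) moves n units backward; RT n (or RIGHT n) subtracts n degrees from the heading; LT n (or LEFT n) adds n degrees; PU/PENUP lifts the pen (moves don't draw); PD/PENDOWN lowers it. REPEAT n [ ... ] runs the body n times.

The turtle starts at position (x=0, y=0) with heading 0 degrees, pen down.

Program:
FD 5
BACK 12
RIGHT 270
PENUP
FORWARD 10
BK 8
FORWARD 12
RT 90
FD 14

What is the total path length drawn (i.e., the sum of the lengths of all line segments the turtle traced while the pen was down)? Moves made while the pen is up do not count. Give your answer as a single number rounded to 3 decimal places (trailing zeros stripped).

Executing turtle program step by step:
Start: pos=(0,0), heading=0, pen down
FD 5: (0,0) -> (5,0) [heading=0, draw]
BK 12: (5,0) -> (-7,0) [heading=0, draw]
RT 270: heading 0 -> 90
PU: pen up
FD 10: (-7,0) -> (-7,10) [heading=90, move]
BK 8: (-7,10) -> (-7,2) [heading=90, move]
FD 12: (-7,2) -> (-7,14) [heading=90, move]
RT 90: heading 90 -> 0
FD 14: (-7,14) -> (7,14) [heading=0, move]
Final: pos=(7,14), heading=0, 2 segment(s) drawn

Segment lengths:
  seg 1: (0,0) -> (5,0), length = 5
  seg 2: (5,0) -> (-7,0), length = 12
Total = 17

Answer: 17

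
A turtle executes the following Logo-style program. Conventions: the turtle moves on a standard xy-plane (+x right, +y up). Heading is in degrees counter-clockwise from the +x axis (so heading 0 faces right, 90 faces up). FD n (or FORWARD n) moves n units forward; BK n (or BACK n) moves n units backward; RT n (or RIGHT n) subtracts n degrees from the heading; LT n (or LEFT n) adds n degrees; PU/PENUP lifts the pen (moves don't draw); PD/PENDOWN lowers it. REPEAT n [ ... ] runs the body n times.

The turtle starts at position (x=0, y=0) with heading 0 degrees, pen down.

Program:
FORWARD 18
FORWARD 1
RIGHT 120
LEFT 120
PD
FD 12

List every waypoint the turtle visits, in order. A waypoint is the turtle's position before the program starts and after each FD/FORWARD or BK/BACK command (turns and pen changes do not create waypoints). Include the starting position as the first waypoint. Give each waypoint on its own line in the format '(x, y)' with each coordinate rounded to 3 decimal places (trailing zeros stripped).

Answer: (0, 0)
(18, 0)
(19, 0)
(31, 0)

Derivation:
Executing turtle program step by step:
Start: pos=(0,0), heading=0, pen down
FD 18: (0,0) -> (18,0) [heading=0, draw]
FD 1: (18,0) -> (19,0) [heading=0, draw]
RT 120: heading 0 -> 240
LT 120: heading 240 -> 0
PD: pen down
FD 12: (19,0) -> (31,0) [heading=0, draw]
Final: pos=(31,0), heading=0, 3 segment(s) drawn
Waypoints (4 total):
(0, 0)
(18, 0)
(19, 0)
(31, 0)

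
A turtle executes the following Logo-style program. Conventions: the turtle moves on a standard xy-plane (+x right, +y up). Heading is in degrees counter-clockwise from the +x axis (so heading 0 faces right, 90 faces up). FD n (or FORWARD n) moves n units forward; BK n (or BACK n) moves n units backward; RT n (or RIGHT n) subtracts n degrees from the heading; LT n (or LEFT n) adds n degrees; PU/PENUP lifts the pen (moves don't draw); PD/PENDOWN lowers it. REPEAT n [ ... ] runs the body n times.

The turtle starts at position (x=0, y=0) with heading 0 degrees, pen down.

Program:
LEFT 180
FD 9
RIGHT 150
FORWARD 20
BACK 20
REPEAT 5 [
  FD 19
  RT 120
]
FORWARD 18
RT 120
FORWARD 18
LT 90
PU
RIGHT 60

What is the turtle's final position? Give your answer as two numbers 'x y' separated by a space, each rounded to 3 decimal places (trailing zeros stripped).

Executing turtle program step by step:
Start: pos=(0,0), heading=0, pen down
LT 180: heading 0 -> 180
FD 9: (0,0) -> (-9,0) [heading=180, draw]
RT 150: heading 180 -> 30
FD 20: (-9,0) -> (8.321,10) [heading=30, draw]
BK 20: (8.321,10) -> (-9,0) [heading=30, draw]
REPEAT 5 [
  -- iteration 1/5 --
  FD 19: (-9,0) -> (7.454,9.5) [heading=30, draw]
  RT 120: heading 30 -> 270
  -- iteration 2/5 --
  FD 19: (7.454,9.5) -> (7.454,-9.5) [heading=270, draw]
  RT 120: heading 270 -> 150
  -- iteration 3/5 --
  FD 19: (7.454,-9.5) -> (-9,0) [heading=150, draw]
  RT 120: heading 150 -> 30
  -- iteration 4/5 --
  FD 19: (-9,0) -> (7.454,9.5) [heading=30, draw]
  RT 120: heading 30 -> 270
  -- iteration 5/5 --
  FD 19: (7.454,9.5) -> (7.454,-9.5) [heading=270, draw]
  RT 120: heading 270 -> 150
]
FD 18: (7.454,-9.5) -> (-8.134,-0.5) [heading=150, draw]
RT 120: heading 150 -> 30
FD 18: (-8.134,-0.5) -> (7.454,8.5) [heading=30, draw]
LT 90: heading 30 -> 120
PU: pen up
RT 60: heading 120 -> 60
Final: pos=(7.454,8.5), heading=60, 10 segment(s) drawn

Answer: 7.454 8.5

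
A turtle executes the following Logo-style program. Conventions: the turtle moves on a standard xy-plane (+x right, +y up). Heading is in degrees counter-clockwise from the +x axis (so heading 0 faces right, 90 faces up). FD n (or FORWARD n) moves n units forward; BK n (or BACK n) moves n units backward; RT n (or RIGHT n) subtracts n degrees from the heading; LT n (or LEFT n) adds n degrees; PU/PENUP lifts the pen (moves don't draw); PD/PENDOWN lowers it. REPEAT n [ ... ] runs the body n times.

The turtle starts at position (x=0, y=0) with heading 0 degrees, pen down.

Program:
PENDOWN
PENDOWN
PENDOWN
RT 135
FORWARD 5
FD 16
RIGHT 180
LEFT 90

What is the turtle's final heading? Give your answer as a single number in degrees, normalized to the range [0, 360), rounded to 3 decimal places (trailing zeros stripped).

Answer: 135

Derivation:
Executing turtle program step by step:
Start: pos=(0,0), heading=0, pen down
PD: pen down
PD: pen down
PD: pen down
RT 135: heading 0 -> 225
FD 5: (0,0) -> (-3.536,-3.536) [heading=225, draw]
FD 16: (-3.536,-3.536) -> (-14.849,-14.849) [heading=225, draw]
RT 180: heading 225 -> 45
LT 90: heading 45 -> 135
Final: pos=(-14.849,-14.849), heading=135, 2 segment(s) drawn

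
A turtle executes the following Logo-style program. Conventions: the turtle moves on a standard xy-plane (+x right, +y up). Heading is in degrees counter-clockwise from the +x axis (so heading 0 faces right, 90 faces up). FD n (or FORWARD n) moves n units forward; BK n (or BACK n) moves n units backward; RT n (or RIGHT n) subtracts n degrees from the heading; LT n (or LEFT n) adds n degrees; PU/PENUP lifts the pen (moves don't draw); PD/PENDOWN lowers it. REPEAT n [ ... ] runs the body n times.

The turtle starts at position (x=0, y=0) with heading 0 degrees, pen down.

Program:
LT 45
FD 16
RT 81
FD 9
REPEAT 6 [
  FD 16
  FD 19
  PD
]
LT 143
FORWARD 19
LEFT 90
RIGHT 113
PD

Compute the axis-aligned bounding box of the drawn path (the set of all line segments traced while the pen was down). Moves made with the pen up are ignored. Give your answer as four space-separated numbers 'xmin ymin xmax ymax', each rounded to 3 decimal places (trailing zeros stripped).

Executing turtle program step by step:
Start: pos=(0,0), heading=0, pen down
LT 45: heading 0 -> 45
FD 16: (0,0) -> (11.314,11.314) [heading=45, draw]
RT 81: heading 45 -> 324
FD 9: (11.314,11.314) -> (18.595,6.024) [heading=324, draw]
REPEAT 6 [
  -- iteration 1/6 --
  FD 16: (18.595,6.024) -> (31.539,-3.381) [heading=324, draw]
  FD 19: (31.539,-3.381) -> (46.91,-14.549) [heading=324, draw]
  PD: pen down
  -- iteration 2/6 --
  FD 16: (46.91,-14.549) -> (59.855,-23.953) [heading=324, draw]
  FD 19: (59.855,-23.953) -> (75.226,-35.121) [heading=324, draw]
  PD: pen down
  -- iteration 3/6 --
  FD 16: (75.226,-35.121) -> (88.17,-44.526) [heading=324, draw]
  FD 19: (88.17,-44.526) -> (103.542,-55.694) [heading=324, draw]
  PD: pen down
  -- iteration 4/6 --
  FD 16: (103.542,-55.694) -> (116.486,-65.098) [heading=324, draw]
  FD 19: (116.486,-65.098) -> (131.857,-76.266) [heading=324, draw]
  PD: pen down
  -- iteration 5/6 --
  FD 16: (131.857,-76.266) -> (144.802,-85.671) [heading=324, draw]
  FD 19: (144.802,-85.671) -> (160.173,-96.839) [heading=324, draw]
  PD: pen down
  -- iteration 6/6 --
  FD 16: (160.173,-96.839) -> (173.117,-106.243) [heading=324, draw]
  FD 19: (173.117,-106.243) -> (188.488,-117.411) [heading=324, draw]
  PD: pen down
]
LT 143: heading 324 -> 107
FD 19: (188.488,-117.411) -> (182.933,-99.241) [heading=107, draw]
LT 90: heading 107 -> 197
RT 113: heading 197 -> 84
PD: pen down
Final: pos=(182.933,-99.241), heading=84, 15 segment(s) drawn

Segment endpoints: x in {0, 11.314, 18.595, 31.539, 46.91, 59.855, 75.226, 88.17, 103.542, 116.486, 131.857, 144.802, 160.173, 173.117, 182.933, 188.488}, y in {-117.411, -106.243, -99.241, -96.839, -85.671, -76.266, -65.098, -55.694, -44.526, -35.121, -23.953, -14.549, -3.381, 0, 6.024, 11.314}
xmin=0, ymin=-117.411, xmax=188.488, ymax=11.314

Answer: 0 -117.411 188.488 11.314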